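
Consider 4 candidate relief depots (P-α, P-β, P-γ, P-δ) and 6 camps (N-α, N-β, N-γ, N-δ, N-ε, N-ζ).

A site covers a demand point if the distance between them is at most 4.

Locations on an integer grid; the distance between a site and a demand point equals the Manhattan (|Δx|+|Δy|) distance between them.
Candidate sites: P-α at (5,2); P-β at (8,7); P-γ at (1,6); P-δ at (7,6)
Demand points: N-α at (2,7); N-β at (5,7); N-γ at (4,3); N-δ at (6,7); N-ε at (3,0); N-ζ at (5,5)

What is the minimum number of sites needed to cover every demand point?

3

Coverage sets (demand points within 4 of each site):
  P-α: {N-γ, N-ε, N-ζ}
  P-β: {N-β, N-δ}
  P-γ: {N-α}
  P-δ: {N-β, N-δ, N-ζ}
No 2 sites suffice: every size-2 union leaves at least one demand point uncovered.
But {P-α, P-β, P-γ} covers everything, so the minimum is 3.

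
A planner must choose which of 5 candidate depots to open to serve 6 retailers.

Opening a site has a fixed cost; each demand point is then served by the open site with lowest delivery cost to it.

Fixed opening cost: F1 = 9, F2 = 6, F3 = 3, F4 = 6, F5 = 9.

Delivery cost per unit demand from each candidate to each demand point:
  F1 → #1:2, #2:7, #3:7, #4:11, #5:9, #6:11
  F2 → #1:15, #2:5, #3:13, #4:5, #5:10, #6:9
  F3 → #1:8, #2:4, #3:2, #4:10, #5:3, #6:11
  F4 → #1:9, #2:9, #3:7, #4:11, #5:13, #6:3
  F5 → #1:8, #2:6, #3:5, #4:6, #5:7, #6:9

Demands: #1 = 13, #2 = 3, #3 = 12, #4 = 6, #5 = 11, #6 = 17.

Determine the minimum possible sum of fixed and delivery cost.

200

Open {F1, F2, F3, F4}: assign each demand point to its cheapest open site.
  #1→F1 13×2=26, #2→F3 3×4=12, #3→F3 12×2=24, #4→F2 6×5=30, #5→F3 11×3=33, #6→F4 17×3=51
  delivery cost 176, fixed 24 → total 200.
Compare {F1, F3, F4, F5}: delivery cost 182 + fixed 27 = 209.
Compare {F1, F2, F3, F4, F5}: delivery cost 176 + fixed 33 = 209.
Compare {F1, F3, F4}: delivery cost 206 + fixed 18 = 224.
All other subsets cost ≥ 209. Minimum total cost: 200.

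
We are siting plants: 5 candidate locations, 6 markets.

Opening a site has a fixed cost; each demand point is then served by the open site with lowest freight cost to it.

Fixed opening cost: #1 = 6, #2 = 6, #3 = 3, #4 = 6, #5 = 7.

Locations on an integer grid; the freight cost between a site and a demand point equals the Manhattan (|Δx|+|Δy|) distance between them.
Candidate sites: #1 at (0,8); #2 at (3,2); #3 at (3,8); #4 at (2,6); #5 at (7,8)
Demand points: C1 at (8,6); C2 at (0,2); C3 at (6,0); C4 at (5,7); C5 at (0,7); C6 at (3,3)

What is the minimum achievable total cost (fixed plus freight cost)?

32

Open {#2, #3}: assign each demand point to its cheapest open site.
  C1→#3 7, C2→#2 3, C3→#2 5, C4→#3 3, C5→#3 4, C6→#2 1
  freight cost 23, fixed 9 → total 32.
Compare {#2, #4}: freight cost 22 + fixed 12 = 34.
Compare {#1, #2, #3}: freight cost 20 + fixed 15 = 35.
Compare {#1, #2, #5}: freight cost 16 + fixed 19 = 35.
All other subsets cost ≥ 34. Minimum total cost: 32.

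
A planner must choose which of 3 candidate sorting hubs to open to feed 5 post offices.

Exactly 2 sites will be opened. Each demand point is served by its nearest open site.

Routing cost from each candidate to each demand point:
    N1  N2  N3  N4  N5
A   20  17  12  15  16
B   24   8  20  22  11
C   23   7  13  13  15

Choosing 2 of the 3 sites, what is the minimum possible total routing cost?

66

Open {A, B}.
  N1→A 20, N2→B 8, N3→A 12, N4→A 15, N5→B 11  ⇒ total 66.
Compare {A, C}: total 67.
Compare {B, C}: total 67.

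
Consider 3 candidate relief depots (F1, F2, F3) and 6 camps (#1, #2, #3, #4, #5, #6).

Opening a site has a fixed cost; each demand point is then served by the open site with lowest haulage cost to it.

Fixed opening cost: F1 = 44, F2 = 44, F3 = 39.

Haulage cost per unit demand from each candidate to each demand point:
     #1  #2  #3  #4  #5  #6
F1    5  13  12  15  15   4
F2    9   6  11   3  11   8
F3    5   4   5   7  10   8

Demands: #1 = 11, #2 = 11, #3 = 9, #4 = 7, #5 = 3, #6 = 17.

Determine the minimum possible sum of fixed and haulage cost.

374

Open {F1, F3}: assign each demand point to its cheapest open site.
  #1→F1 11×5=55, #2→F3 11×4=44, #3→F3 9×5=45, #4→F3 7×7=49, #5→F3 3×10=30, #6→F1 17×4=68
  haulage cost 291, fixed 83 → total 374.
Compare {F1, F2, F3}: haulage cost 263 + fixed 127 = 390.
Compare {F3}: haulage cost 359 + fixed 39 = 398.
Compare {F2, F3}: haulage cost 331 + fixed 83 = 414.
All other subsets cost ≥ 390. Minimum total cost: 374.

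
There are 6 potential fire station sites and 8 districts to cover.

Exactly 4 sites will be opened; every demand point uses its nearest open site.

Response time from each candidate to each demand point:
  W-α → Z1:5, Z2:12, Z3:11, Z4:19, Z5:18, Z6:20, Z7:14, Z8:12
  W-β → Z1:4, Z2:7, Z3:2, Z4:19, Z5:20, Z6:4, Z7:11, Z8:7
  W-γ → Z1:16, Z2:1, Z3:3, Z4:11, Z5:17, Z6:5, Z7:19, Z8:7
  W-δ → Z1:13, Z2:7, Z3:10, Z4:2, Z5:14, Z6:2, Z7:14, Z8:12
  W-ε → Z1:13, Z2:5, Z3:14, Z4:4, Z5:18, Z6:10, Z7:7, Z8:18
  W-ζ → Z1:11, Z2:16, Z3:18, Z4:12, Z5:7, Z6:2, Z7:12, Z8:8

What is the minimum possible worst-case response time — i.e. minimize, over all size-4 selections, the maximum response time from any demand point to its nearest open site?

Open {W-α, W-β, W-ε, W-ζ}.
  Farthest demand point is Z5 at response time 7 (to W-ζ); all others are ≤ 7.
With {W-α, W-γ, W-ε, W-ζ} the worst case is 7.
With {W-β, W-γ, W-ε, W-ζ} the worst case is 7.
No size-4 selection achieves below 7.

7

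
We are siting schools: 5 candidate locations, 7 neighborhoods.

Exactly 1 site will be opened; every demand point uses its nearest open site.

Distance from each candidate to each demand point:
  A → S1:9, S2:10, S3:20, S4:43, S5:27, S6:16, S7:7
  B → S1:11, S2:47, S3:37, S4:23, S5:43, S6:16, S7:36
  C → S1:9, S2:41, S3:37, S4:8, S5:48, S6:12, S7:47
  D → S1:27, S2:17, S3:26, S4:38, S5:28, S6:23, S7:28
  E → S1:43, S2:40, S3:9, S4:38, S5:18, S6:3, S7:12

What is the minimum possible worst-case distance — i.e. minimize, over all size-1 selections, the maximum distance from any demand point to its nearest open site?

38

Open {D}.
  Farthest demand point is S4 at distance 38 (to D); all others are ≤ 38.
With {A} the worst case is 43.
With {E} the worst case is 43.
No size-1 selection achieves below 38.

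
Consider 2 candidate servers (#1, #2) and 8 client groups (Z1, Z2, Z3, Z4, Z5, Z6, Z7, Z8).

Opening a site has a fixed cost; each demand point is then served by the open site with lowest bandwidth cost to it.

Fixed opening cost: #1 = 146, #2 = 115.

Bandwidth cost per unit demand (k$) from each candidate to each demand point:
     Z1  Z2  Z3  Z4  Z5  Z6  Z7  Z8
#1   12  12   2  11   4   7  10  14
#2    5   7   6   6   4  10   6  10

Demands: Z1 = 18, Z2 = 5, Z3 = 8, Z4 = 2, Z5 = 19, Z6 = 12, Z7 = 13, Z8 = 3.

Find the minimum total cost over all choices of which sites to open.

Open {#2}: assign each demand point to its cheapest open site.
  Z1→#2 18×5=90, Z2→#2 5×7=35, Z3→#2 8×6=48, Z4→#2 2×6=12, Z5→#2 19×4=76, Z6→#2 12×10=120, Z7→#2 13×6=78, Z8→#2 3×10=30
  bandwidth cost 489, fixed 115 → total 604.
Compare {#1, #2}: bandwidth cost 421 + fixed 261 = 682.
Compare {#1}: bandwidth cost 646 + fixed 146 = 792.

604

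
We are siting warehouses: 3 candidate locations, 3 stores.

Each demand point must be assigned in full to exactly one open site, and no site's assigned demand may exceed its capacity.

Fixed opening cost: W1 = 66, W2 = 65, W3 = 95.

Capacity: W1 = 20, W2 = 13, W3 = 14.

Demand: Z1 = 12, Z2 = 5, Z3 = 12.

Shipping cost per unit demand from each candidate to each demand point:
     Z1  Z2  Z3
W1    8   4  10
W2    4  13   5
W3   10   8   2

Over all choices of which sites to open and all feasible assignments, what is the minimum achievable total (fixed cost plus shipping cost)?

Open {W1, W3}; cheapest assignment that respects the capacities:
  W1 (cap 20, load 17): Z1, Z2 — cost 12×8 + 5×4 = 116
  W3 (cap 14, load 12): Z3 — cost 12×2 = 24
  Shipping 140, fixed 161 → total 301.
  Any other capacity-feasible assignment to {W1, W3} ships for at least 140.
Compare {W1, W2}: its best feasible assignment gives total 307.
Compare {W1, W2, W3}: its best feasible assignment gives total 318.
Every other set of open sites that can feasibly serve all demand totals ≥ 307 even under its best assignment. Minimum: 301.

301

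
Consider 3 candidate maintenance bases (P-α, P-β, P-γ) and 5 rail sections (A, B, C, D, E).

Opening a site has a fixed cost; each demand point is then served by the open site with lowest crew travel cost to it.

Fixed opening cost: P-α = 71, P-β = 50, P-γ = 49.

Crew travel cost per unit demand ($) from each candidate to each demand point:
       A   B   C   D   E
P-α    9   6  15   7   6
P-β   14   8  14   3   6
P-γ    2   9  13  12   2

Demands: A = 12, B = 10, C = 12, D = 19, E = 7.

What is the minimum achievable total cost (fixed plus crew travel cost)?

Open {P-β, P-γ}: assign each demand point to its cheapest open site.
  A→P-γ 12×2=24, B→P-β 10×8=80, C→P-γ 12×13=156, D→P-β 19×3=57, E→P-γ 7×2=14
  crew travel cost 331, fixed 99 → total 430.
Compare {P-α, P-β, P-γ}: crew travel cost 311 + fixed 170 = 481.
Compare {P-α, P-γ}: crew travel cost 387 + fixed 120 = 507.
Compare {P-α, P-β}: crew travel cost 435 + fixed 121 = 556.
All other subsets cost ≥ 481. Minimum total cost: 430.

430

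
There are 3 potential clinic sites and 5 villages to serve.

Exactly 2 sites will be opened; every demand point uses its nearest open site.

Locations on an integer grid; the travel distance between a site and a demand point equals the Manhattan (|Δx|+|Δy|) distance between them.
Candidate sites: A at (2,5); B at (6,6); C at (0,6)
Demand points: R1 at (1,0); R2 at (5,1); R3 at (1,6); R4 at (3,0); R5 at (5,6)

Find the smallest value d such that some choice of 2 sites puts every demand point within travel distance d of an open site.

6

Open {A, B}.
  Farthest demand point is R1 at travel distance 6 (to A); all others are ≤ 6.
With {A, C} the worst case is 7.
With {B, C} the worst case is 9.
No size-2 selection achieves below 6.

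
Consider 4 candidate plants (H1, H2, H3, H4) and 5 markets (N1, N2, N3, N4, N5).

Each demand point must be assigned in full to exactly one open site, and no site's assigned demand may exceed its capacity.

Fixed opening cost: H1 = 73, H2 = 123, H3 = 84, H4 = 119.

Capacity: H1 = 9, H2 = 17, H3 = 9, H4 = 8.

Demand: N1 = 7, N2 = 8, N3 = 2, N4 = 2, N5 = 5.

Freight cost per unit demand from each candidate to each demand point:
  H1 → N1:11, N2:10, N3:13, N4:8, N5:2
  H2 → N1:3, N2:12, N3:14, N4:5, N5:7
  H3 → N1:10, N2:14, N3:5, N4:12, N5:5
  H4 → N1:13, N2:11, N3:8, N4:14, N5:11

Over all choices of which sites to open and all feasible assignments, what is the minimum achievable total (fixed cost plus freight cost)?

359

Open {H1, H2}; cheapest assignment that respects the capacities:
  H1 (cap 9, load 7): N3, N5 — cost 2×13 + 5×2 = 36
  H2 (cap 17, load 17): N1, N2, N4 — cost 7×3 + 8×12 + 2×5 = 127
  Shipping 163, fixed 196 → total 359.
  Any other capacity-feasible assignment to {H1, H2} ships for at least 163.
Compare {H2, H3}: its best feasible assignment gives total 369.
Compare {H2, H4}: its best feasible assignment gives total 424.
Every other set of open sites that can feasibly serve all demand totals ≥ 369 even under its best assignment. Minimum: 359.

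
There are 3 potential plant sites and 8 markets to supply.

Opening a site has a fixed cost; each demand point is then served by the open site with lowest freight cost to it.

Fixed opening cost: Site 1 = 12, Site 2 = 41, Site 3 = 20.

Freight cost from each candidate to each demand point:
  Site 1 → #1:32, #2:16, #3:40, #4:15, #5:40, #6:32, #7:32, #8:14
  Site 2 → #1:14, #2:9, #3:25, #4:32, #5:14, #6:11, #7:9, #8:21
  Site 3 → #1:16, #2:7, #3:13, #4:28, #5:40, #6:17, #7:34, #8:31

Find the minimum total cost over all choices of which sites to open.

Open {Site 1, Site 2}: assign each demand point to its cheapest open site.
  #1→Site 2 14, #2→Site 2 9, #3→Site 2 25, #4→Site 1 15, #5→Site 2 14, #6→Site 2 11, #7→Site 2 9, #8→Site 1 14
  freight cost 111, fixed 53 → total 164.
Compare {Site 1, Site 2, Site 3}: freight cost 97 + fixed 73 = 170.
Compare {Site 2}: freight cost 135 + fixed 41 = 176.
Compare {Site 2, Site 3}: freight cost 117 + fixed 61 = 178.
All other subsets cost ≥ 170. Minimum total cost: 164.

164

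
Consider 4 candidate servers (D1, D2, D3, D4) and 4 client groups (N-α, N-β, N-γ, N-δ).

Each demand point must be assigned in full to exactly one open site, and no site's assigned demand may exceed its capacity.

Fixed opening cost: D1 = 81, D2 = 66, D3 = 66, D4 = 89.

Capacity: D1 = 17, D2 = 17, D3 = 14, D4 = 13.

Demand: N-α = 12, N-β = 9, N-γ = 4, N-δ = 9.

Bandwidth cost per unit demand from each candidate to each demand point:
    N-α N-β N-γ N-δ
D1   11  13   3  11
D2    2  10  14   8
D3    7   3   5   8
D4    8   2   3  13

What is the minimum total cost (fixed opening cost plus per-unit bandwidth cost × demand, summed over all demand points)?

347

Open {D2, D3, D4}; cheapest assignment that respects the capacities:
  D2 (cap 17, load 12): N-α — cost 12×2 = 24
  D3 (cap 14, load 9): N-δ — cost 9×8 = 72
  D4 (cap 13, load 13): N-β, N-γ — cost 9×2 + 4×3 = 30
  Shipping 126, fixed 221 → total 347.
  Any other capacity-feasible assignment to {D2, D3, D4} ships for at least 126.
Compare {D1, D2, D3}: its best feasible assignment gives total 375.
Compare {D1, D2, D4}: its best feasible assignment gives total 389.
Every other set of open sites that can feasibly serve all demand totals ≥ 375 even under its best assignment. Minimum: 347.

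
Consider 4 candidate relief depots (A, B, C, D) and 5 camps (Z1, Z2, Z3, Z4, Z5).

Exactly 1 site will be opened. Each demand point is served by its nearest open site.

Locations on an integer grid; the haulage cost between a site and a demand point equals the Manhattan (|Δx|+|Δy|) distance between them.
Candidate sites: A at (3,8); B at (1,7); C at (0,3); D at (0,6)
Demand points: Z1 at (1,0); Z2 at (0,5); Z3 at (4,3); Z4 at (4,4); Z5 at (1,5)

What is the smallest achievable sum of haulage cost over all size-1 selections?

Open {C}.
  Z1→C 4, Z2→C 2, Z3→C 4, Z4→C 5, Z5→C 3  ⇒ total 18.
Compare {D}: total 23.
Compare {B}: total 25.
No size-1 selection does better; minimum is 18.

18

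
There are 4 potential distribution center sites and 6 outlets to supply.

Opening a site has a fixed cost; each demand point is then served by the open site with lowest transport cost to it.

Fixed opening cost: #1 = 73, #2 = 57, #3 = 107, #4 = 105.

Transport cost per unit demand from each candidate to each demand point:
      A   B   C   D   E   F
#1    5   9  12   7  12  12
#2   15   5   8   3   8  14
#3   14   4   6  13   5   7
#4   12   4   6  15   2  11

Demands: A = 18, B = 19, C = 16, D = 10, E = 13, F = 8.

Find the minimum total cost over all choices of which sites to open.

624

Open {#1, #4}: assign each demand point to its cheapest open site.
  A→#1 18×5=90, B→#4 19×4=76, C→#4 16×6=96, D→#1 10×7=70, E→#4 13×2=26, F→#4 8×11=88
  transport cost 446, fixed 178 → total 624.
Compare {#1, #3}: transport cost 453 + fixed 180 = 633.
Compare {#1, #2, #4}: transport cost 406 + fixed 235 = 641.
Compare {#1, #2, #3}: transport cost 413 + fixed 237 = 650.
All other subsets cost ≥ 633. Minimum total cost: 624.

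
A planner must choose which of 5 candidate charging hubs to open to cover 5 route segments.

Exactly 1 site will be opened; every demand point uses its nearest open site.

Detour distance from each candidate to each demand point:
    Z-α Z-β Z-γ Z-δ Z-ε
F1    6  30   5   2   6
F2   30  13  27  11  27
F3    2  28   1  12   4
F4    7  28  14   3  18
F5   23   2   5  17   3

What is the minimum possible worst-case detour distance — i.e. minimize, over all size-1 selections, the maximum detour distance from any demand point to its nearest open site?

23

Open {F5}.
  Farthest demand point is Z-α at detour distance 23 (to F5); all others are ≤ 23.
With {F3} the worst case is 28.
With {F4} the worst case is 28.
No size-1 selection achieves below 23.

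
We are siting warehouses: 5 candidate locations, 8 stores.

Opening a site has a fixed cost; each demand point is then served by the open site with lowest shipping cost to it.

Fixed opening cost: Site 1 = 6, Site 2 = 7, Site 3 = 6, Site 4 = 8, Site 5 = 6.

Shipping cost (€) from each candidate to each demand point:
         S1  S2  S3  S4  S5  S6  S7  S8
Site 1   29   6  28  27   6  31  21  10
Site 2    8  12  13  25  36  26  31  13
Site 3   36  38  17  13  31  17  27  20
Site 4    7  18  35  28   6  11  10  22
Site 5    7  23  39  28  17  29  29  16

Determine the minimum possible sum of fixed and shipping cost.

100

Open {Site 1, Site 3, Site 4}: assign each demand point to its cheapest open site.
  S1→Site 4 7, S2→Site 1 6, S3→Site 3 17, S4→Site 3 13, S5→Site 1 6, S6→Site 4 11, S7→Site 4 10, S8→Site 1 10
  shipping cost 80, fixed 20 → total 100.
Compare {Site 1, Site 2, Site 3, Site 4}: shipping cost 76 + fixed 27 = 103.
Compare {Site 2, Site 3, Site 4}: shipping cost 85 + fixed 21 = 106.
Compare {Site 1, Site 3, Site 4, Site 5}: shipping cost 80 + fixed 26 = 106.
All other subsets cost ≥ 103. Minimum total cost: 100.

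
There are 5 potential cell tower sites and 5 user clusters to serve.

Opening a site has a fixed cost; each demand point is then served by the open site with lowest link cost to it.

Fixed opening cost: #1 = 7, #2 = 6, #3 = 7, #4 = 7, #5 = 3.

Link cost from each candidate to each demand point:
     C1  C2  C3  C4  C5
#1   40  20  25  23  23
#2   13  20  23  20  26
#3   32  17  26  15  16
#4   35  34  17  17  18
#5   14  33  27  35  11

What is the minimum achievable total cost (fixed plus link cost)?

Open {#3, #4, #5}: assign each demand point to its cheapest open site.
  C1→#5 14, C2→#3 17, C3→#4 17, C4→#3 15, C5→#5 11
  link cost 74, fixed 17 → total 91.
Compare {#3, #5}: link cost 83 + fixed 10 = 93.
Compare {#2, #4, #5}: link cost 78 + fixed 16 = 94.
Compare {#2, #3, #5}: link cost 79 + fixed 16 = 95.
All other subsets cost ≥ 93. Minimum total cost: 91.

91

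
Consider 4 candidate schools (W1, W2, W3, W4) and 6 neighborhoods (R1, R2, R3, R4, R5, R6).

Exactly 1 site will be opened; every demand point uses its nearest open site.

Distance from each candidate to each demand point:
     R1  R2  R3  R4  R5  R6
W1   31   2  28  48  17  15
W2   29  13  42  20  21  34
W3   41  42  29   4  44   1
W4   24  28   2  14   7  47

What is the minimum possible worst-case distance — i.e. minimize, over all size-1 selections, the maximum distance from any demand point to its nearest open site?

Open {W2}.
  Farthest demand point is R3 at distance 42 (to W2); all others are ≤ 42.
With {W3} the worst case is 44.
With {W4} the worst case is 47.
No size-1 selection achieves below 42.

42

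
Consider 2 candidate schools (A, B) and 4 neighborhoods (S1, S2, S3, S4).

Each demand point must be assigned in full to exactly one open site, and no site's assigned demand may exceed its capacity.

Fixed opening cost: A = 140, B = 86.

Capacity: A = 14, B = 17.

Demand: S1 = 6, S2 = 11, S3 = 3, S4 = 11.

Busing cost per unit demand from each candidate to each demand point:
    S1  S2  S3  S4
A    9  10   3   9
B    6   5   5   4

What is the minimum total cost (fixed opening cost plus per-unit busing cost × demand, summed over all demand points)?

425

Open {A, B}; cheapest assignment that respects the capacities:
  A (cap 14, load 14): S3, S4 — cost 3×3 + 11×9 = 108
  B (cap 17, load 17): S1, S2 — cost 6×6 + 11×5 = 91
  Shipping 199, fixed 226 → total 425.
  Any other capacity-feasible assignment to {A, B} ships for at least 199.
Total demand is 31 and no other set of sites has combined capacity ≥ 31, so {A, B} is the only feasible choice of open sites. Minimum: 425.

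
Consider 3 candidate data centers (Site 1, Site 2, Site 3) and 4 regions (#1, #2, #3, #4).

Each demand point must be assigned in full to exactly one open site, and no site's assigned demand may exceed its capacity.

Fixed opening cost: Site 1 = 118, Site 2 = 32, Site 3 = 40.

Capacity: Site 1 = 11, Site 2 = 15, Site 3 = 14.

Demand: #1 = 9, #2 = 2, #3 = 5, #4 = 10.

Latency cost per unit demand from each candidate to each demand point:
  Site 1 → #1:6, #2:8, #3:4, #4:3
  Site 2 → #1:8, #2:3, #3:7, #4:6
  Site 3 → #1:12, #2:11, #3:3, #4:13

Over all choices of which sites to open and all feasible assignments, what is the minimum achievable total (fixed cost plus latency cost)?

Open {Site 2, Site 3}; cheapest assignment that respects the capacities:
  Site 2 (cap 15, load 12): #2, #4 — cost 2×3 + 10×6 = 66
  Site 3 (cap 14, load 14): #1, #3 — cost 9×12 + 5×3 = 123
  Shipping 189, fixed 72 → total 261.
  Any other capacity-feasible assignment to {Site 2, Site 3} ships for at least 189.
Compare {Site 1, Site 2, Site 3}: its best feasible assignment gives total 313.
Compare {Site 1, Site 2}: its best feasible assignment gives total 315.
Every other set of open sites that can feasibly serve all demand totals ≥ 313 even under its best assignment. Minimum: 261.

261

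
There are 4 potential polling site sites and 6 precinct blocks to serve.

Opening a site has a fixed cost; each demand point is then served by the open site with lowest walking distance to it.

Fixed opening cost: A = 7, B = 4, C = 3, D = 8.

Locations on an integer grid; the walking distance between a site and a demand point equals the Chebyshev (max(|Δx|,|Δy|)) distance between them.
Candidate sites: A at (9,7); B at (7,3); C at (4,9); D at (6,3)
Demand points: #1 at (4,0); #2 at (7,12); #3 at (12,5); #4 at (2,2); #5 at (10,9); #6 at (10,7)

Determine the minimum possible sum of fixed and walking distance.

Open {A, B}: assign each demand point to its cheapest open site.
  #1→B 3, #2→A 5, #3→A 3, #4→B 5, #5→A 2, #6→A 1
  walking distance 19, fixed 11 → total 30.
Compare {A, B, C}: walking distance 17 + fixed 14 = 31.
Compare {A}: walking distance 25 + fixed 7 = 32.
Compare {A, C}: walking distance 23 + fixed 10 = 33.
All other subsets cost ≥ 31. Minimum total cost: 30.

30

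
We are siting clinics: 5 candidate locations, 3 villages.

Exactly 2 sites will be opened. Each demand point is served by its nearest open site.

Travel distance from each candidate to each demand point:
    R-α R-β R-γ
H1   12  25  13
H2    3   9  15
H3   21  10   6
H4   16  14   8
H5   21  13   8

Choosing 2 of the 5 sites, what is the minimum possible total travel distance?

18

Open {H2, H3}.
  R-α→H2 3, R-β→H2 9, R-γ→H3 6  ⇒ total 18.
Compare {H2, H4}: total 20.
Compare {H2, H5}: total 20.
No size-2 selection does better; minimum is 18.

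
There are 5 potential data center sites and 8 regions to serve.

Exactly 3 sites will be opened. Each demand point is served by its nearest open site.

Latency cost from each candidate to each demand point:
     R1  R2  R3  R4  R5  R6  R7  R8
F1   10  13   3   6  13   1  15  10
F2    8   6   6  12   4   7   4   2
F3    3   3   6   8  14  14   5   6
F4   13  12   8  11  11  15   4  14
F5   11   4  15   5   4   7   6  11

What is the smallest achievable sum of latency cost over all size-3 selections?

26

Open {F1, F2, F3}.
  R1→F3 3, R2→F3 3, R3→F1 3, R4→F1 6, R5→F2 4, R6→F1 1, R7→F2 4, R8→F2 2  ⇒ total 26.
Compare {F1, F3, F5}: total 30.
Compare {F1, F2, F5}: total 31.
No size-3 selection does better; minimum is 26.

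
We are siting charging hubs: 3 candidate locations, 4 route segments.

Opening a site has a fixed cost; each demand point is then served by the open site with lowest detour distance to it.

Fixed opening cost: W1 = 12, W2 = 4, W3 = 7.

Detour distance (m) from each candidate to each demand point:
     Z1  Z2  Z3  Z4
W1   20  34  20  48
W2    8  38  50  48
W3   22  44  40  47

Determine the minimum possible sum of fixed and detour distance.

126

Open {W1, W2}: assign each demand point to its cheapest open site.
  Z1→W2 8, Z2→W1 34, Z3→W1 20, Z4→W1 48
  detour distance 110, fixed 16 → total 126.
Compare {W1, W2, W3}: detour distance 109 + fixed 23 = 132.
Compare {W1}: detour distance 122 + fixed 12 = 134.
Compare {W1, W3}: detour distance 121 + fixed 19 = 140.
All other subsets cost ≥ 132. Minimum total cost: 126.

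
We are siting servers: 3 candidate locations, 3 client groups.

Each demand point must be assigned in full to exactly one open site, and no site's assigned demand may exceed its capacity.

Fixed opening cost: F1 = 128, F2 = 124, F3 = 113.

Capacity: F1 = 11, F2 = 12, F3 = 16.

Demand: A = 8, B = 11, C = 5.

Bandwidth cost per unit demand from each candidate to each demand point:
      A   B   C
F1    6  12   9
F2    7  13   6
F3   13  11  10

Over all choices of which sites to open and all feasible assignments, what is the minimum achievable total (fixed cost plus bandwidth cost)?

460

Open {F1, F3}; cheapest assignment that respects the capacities:
  F1 (cap 11, load 8): A — cost 8×6 = 48
  F3 (cap 16, load 16): B, C — cost 11×11 + 5×10 = 171
  Shipping 219, fixed 241 → total 460.
  Any other capacity-feasible assignment to {F1, F3} ships for at least 219.
Compare {F2, F3}: its best feasible assignment gives total 464.
Compare {F1, F2, F3}: its best feasible assignment gives total 564.
Every other set of open sites that can feasibly serve all demand totals ≥ 464 even under its best assignment. Minimum: 460.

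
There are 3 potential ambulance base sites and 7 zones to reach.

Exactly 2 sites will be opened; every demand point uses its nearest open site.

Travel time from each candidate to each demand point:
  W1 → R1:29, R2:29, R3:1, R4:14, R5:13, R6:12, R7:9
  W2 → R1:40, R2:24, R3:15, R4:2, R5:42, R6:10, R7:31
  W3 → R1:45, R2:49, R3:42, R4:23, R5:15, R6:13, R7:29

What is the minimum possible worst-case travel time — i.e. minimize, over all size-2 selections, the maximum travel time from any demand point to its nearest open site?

29

Open {W1, W2}.
  Farthest demand point is R1 at travel time 29 (to W1); all others are ≤ 29.
With {W1, W3} the worst case is 29.
With {W2, W3} the worst case is 40.
No size-2 selection achieves below 29.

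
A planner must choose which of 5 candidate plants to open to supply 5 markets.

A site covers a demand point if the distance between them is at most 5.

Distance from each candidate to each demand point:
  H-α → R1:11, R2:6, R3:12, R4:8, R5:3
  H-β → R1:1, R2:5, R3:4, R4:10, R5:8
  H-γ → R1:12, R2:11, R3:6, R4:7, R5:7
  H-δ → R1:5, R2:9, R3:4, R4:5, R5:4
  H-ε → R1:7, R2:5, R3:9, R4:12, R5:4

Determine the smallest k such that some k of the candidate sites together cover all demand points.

2

Coverage sets (demand points within 5 of each site):
  H-α: {R5}
  H-β: {R1, R2, R3}
  H-γ: {}
  H-δ: {R1, R3, R4, R5}
  H-ε: {R2, R5}
No single site covers all 5 demand points.
But {H-β, H-δ} covers everything, so the minimum is 2.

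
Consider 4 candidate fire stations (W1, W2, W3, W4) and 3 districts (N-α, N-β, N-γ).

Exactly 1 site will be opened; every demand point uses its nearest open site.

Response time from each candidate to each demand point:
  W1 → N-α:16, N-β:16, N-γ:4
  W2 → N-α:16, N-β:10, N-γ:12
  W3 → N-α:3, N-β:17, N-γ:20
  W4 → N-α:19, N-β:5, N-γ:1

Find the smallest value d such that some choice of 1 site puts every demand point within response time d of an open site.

16

Open {W1}.
  Farthest demand point is N-α at response time 16 (to W1); all others are ≤ 16.
With {W2} the worst case is 16.
With {W4} the worst case is 19.
No size-1 selection achieves below 16.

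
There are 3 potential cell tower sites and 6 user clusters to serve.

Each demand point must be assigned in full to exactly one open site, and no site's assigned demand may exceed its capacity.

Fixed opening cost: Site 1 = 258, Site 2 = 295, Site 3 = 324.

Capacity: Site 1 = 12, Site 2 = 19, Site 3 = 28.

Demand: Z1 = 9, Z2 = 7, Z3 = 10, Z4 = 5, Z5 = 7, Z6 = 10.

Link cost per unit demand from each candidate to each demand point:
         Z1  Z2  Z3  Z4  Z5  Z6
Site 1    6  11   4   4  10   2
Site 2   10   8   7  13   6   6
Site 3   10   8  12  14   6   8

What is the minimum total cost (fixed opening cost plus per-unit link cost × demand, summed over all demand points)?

Open {Site 1, Site 2, Site 3}; cheapest assignment that respects the capacities:
  Site 1 (cap 12, load 10): Z6 — cost 10×2 = 20
  Site 2 (cap 19, load 15): Z3, Z4 — cost 10×7 + 5×13 = 135
  Site 3 (cap 28, load 23): Z1, Z2, Z5 — cost 9×10 + 7×8 + 7×6 = 188
  Shipping 343, fixed 877 → total 1220.
  Any other capacity-feasible assignment to {Site 1, Site 2, Site 3} ships for at least 343.
Total demand is 48 and no other set of sites has combined capacity ≥ 48, so {Site 1, Site 2, Site 3} is the only feasible choice of open sites. Minimum: 1220.

1220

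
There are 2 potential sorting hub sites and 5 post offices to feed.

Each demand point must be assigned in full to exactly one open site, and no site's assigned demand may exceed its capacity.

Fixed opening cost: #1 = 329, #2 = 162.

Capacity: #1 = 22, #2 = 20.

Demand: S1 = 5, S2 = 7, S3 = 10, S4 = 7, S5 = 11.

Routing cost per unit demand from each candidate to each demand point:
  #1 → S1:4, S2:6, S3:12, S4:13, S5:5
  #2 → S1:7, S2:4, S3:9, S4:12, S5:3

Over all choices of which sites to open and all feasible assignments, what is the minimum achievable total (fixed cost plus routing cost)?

Open {#1, #2}; cheapest assignment that respects the capacities:
  #1 (cap 22, load 22): S1, S3, S4 — cost 5×4 + 10×12 + 7×13 = 231
  #2 (cap 20, load 18): S2, S5 — cost 7×4 + 11×3 = 61
  Shipping 292, fixed 491 → total 783.
  Any other capacity-feasible assignment to {#1, #2} ships for at least 292.
Total demand is 40 and no other set of sites has combined capacity ≥ 40, so {#1, #2} is the only feasible choice of open sites. Minimum: 783.

783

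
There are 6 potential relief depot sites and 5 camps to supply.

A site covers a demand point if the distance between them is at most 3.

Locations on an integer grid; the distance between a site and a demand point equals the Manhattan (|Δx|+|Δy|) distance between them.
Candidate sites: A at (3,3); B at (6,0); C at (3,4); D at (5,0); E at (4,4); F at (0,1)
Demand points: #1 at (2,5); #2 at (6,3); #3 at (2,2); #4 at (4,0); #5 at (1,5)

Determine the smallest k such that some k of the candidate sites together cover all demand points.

2

Coverage sets (demand points within 3 of each site):
  A: {#1, #2, #3}
  B: {#2, #4}
  C: {#1, #3, #5}
  D: {#4}
  E: {#1, #2}
  F: {#3}
No single site covers all 5 demand points.
But {B, C} covers everything, so the minimum is 2.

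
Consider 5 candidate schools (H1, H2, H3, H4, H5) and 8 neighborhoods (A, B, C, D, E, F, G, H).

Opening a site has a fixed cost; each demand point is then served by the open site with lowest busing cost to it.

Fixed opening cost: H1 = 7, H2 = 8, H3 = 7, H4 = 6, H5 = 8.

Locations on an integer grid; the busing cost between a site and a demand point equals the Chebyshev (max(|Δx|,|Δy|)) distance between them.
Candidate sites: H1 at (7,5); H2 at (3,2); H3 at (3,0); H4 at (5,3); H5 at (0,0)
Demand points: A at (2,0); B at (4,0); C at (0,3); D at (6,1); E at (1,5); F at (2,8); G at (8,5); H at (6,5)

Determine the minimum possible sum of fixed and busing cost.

Open {H4}: assign each demand point to its cheapest open site.
  A→H4 3, B→H4 3, C→H4 5, D→H4 2, E→H4 4, F→H4 5, G→H4 3, H→H4 2
  busing cost 27, fixed 6 → total 33.
Compare {H1, H3}: busing cost 20 + fixed 14 = 34.
Compare {H3, H4}: busing cost 21 + fixed 13 = 34.
Compare {H2}: busing cost 27 + fixed 8 = 35.
All other subsets cost ≥ 34. Minimum total cost: 33.

33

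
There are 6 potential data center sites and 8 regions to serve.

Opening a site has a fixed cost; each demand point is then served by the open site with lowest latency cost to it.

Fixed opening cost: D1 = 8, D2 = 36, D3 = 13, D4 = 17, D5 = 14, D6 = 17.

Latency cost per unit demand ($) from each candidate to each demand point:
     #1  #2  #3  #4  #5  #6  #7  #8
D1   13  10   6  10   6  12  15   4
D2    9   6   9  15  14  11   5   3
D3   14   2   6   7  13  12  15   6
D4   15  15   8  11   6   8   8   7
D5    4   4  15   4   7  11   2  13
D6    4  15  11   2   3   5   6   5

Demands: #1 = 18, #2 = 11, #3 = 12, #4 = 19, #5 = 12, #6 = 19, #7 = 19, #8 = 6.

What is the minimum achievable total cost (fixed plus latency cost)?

447

Open {D3, D5, D6}: assign each demand point to its cheapest open site.
  #1→D5 18×4=72, #2→D3 11×2=22, #3→D3 12×6=72, #4→D6 19×2=38, #5→D6 12×3=36, #6→D6 19×5=95, #7→D5 19×2=38, #8→D6 6×5=30
  latency cost 403, fixed 44 → total 447.
Compare {D1, D3, D5, D6}: latency cost 397 + fixed 52 = 449.
Compare {D1, D5, D6}: latency cost 419 + fixed 39 = 458.
Compare {D3, D4, D5, D6}: latency cost 403 + fixed 61 = 464.
All other subsets cost ≥ 449. Minimum total cost: 447.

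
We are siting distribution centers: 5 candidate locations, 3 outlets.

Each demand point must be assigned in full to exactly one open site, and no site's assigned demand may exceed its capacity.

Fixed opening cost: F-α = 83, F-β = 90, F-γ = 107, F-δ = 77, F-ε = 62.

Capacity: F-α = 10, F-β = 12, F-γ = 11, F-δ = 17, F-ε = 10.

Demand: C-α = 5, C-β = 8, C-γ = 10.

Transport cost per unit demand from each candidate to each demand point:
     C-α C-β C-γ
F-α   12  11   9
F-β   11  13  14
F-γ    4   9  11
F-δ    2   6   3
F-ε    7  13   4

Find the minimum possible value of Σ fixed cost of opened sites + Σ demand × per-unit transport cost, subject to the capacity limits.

Open {F-δ, F-ε}; cheapest assignment that respects the capacities:
  F-δ (cap 17, load 13): C-α, C-β — cost 5×2 + 8×6 = 58
  F-ε (cap 10, load 10): C-γ — cost 10×4 = 40
  Shipping 98, fixed 139 → total 237.
  Any other capacity-feasible assignment to {F-δ, F-ε} ships for at least 98.
Compare {F-α, F-δ}: its best feasible assignment gives total 288.
Compare {F-γ, F-δ}: its best feasible assignment gives total 296.
Every other set of open sites that can feasibly serve all demand totals ≥ 288 even under its best assignment. Minimum: 237.

237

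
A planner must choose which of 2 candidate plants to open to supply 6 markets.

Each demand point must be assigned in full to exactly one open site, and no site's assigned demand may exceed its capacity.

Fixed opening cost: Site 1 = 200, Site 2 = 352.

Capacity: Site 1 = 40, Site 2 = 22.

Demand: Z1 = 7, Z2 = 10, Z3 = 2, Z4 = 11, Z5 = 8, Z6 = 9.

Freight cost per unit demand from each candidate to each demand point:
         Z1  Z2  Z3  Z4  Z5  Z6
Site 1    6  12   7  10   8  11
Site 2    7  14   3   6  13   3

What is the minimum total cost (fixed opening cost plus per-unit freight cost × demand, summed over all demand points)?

877

Open {Site 1, Site 2}; cheapest assignment that respects the capacities:
  Site 1 (cap 40, load 25): Z1, Z2, Z5 — cost 7×6 + 10×12 + 8×8 = 226
  Site 2 (cap 22, load 22): Z3, Z4, Z6 — cost 2×3 + 11×6 + 9×3 = 99
  Shipping 325, fixed 552 → total 877.
  Any other capacity-feasible assignment to {Site 1, Site 2} ships for at least 325.
Total demand is 47 and no other set of sites has combined capacity ≥ 47, so {Site 1, Site 2} is the only feasible choice of open sites. Minimum: 877.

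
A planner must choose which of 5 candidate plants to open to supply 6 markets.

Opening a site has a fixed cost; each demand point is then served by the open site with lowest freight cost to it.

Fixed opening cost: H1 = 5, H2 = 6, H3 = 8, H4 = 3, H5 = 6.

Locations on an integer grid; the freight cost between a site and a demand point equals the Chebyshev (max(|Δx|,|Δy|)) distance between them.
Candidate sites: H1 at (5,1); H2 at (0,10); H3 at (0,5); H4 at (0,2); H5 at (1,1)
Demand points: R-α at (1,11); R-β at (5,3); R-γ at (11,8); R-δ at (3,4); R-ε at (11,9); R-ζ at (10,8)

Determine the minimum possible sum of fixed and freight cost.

Open {H1, H2}: assign each demand point to its cheapest open site.
  R-α→H2 1, R-β→H1 2, R-γ→H1 7, R-δ→H1 3, R-ε→H1 8, R-ζ→H1 7
  freight cost 28, fixed 11 → total 39.
Compare {H1}: freight cost 37 + fixed 5 = 42.
Compare {H1, H2, H4}: freight cost 28 + fixed 14 = 42.
Compare {H1, H4}: freight cost 36 + fixed 8 = 44.
All other subsets cost ≥ 42. Minimum total cost: 39.

39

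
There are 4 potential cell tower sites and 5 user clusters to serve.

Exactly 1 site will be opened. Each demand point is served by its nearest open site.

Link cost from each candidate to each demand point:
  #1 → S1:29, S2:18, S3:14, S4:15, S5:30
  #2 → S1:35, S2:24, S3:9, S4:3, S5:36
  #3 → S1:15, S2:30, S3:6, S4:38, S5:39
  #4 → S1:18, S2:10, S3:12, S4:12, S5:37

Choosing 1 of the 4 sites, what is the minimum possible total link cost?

Open {#4}.
  S1→#4 18, S2→#4 10, S3→#4 12, S4→#4 12, S5→#4 37  ⇒ total 89.
Compare {#1}: total 106.
Compare {#2}: total 107.
No size-1 selection does better; minimum is 89.

89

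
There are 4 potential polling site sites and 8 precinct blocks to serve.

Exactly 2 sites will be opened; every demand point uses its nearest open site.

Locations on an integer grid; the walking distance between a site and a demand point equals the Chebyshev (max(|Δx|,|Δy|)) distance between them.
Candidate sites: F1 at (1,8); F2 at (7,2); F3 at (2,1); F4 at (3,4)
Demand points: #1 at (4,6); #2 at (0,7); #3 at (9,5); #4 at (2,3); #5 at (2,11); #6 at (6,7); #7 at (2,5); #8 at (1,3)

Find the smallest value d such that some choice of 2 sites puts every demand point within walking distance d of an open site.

Open {F1, F2}.
  Farthest demand point is #4 at walking distance 5 (to F1); all others are ≤ 5.
With {F1, F4} the worst case is 6.
With {F1, F3} the worst case is 7.
No size-2 selection achieves below 5.

5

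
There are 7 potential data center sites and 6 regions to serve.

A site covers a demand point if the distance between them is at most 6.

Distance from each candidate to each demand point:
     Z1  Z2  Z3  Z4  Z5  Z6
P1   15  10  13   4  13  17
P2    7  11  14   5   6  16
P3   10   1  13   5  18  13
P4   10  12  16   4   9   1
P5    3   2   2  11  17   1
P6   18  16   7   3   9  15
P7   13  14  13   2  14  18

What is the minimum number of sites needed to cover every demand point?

2

Coverage sets (demand points within 6 of each site):
  P1: {Z4}
  P2: {Z4, Z5}
  P3: {Z2, Z4}
  P4: {Z4, Z6}
  P5: {Z1, Z2, Z3, Z6}
  P6: {Z4}
  P7: {Z4}
No single site covers all 6 demand points.
But {P2, P5} covers everything, so the minimum is 2.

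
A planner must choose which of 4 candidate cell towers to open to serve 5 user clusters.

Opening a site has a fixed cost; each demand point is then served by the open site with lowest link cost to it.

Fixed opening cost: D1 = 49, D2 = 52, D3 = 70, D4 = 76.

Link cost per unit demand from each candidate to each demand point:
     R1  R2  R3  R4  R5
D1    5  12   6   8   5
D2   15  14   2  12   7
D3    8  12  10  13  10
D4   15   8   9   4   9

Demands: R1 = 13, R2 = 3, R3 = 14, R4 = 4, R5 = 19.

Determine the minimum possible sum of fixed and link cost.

357

Open {D1, D2}: assign each demand point to its cheapest open site.
  R1→D1 13×5=65, R2→D1 3×12=36, R3→D2 14×2=28, R4→D1 4×8=32, R5→D1 19×5=95
  link cost 256, fixed 101 → total 357.
Compare {D1}: link cost 312 + fixed 49 = 361.
Compare {D1, D2, D4}: link cost 228 + fixed 177 = 405.
Compare {D1, D4}: link cost 284 + fixed 125 = 409.
All other subsets cost ≥ 361. Minimum total cost: 357.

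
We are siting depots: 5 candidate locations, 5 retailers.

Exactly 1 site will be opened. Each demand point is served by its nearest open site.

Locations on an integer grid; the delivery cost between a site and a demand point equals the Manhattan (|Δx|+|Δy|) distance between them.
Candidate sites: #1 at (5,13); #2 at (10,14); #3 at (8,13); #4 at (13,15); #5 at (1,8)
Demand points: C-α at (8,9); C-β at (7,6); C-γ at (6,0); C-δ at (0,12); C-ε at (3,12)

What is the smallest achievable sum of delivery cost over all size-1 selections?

39

Open {#1}.
  C-α→#1 7, C-β→#1 9, C-γ→#1 14, C-δ→#1 6, C-ε→#1 3  ⇒ total 39.
Compare {#5}: total 40.
Compare {#3}: total 42.
No size-1 selection does better; minimum is 39.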